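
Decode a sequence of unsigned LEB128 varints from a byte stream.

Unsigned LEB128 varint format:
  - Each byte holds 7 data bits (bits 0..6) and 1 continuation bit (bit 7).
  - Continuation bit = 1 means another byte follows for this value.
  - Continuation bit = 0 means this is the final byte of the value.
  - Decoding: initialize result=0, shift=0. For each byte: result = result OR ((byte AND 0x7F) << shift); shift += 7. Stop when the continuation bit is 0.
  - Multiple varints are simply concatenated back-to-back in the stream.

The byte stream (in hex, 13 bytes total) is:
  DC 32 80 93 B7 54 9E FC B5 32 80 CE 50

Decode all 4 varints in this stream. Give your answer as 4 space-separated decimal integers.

Answer: 6492 177064320 105741854 1320704

Derivation:
  byte[0]=0xDC cont=1 payload=0x5C=92: acc |= 92<<0 -> acc=92 shift=7
  byte[1]=0x32 cont=0 payload=0x32=50: acc |= 50<<7 -> acc=6492 shift=14 [end]
Varint 1: bytes[0:2] = DC 32 -> value 6492 (2 byte(s))
  byte[2]=0x80 cont=1 payload=0x00=0: acc |= 0<<0 -> acc=0 shift=7
  byte[3]=0x93 cont=1 payload=0x13=19: acc |= 19<<7 -> acc=2432 shift=14
  byte[4]=0xB7 cont=1 payload=0x37=55: acc |= 55<<14 -> acc=903552 shift=21
  byte[5]=0x54 cont=0 payload=0x54=84: acc |= 84<<21 -> acc=177064320 shift=28 [end]
Varint 2: bytes[2:6] = 80 93 B7 54 -> value 177064320 (4 byte(s))
  byte[6]=0x9E cont=1 payload=0x1E=30: acc |= 30<<0 -> acc=30 shift=7
  byte[7]=0xFC cont=1 payload=0x7C=124: acc |= 124<<7 -> acc=15902 shift=14
  byte[8]=0xB5 cont=1 payload=0x35=53: acc |= 53<<14 -> acc=884254 shift=21
  byte[9]=0x32 cont=0 payload=0x32=50: acc |= 50<<21 -> acc=105741854 shift=28 [end]
Varint 3: bytes[6:10] = 9E FC B5 32 -> value 105741854 (4 byte(s))
  byte[10]=0x80 cont=1 payload=0x00=0: acc |= 0<<0 -> acc=0 shift=7
  byte[11]=0xCE cont=1 payload=0x4E=78: acc |= 78<<7 -> acc=9984 shift=14
  byte[12]=0x50 cont=0 payload=0x50=80: acc |= 80<<14 -> acc=1320704 shift=21 [end]
Varint 4: bytes[10:13] = 80 CE 50 -> value 1320704 (3 byte(s))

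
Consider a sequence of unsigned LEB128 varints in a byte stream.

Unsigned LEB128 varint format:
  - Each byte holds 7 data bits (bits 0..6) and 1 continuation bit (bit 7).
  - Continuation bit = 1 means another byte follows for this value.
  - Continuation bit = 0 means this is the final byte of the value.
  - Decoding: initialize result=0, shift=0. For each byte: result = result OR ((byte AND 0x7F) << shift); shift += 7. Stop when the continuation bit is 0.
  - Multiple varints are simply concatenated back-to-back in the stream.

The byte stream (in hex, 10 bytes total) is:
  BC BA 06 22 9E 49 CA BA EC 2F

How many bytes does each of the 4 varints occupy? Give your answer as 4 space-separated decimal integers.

Answer: 3 1 2 4

Derivation:
  byte[0]=0xBC cont=1 payload=0x3C=60: acc |= 60<<0 -> acc=60 shift=7
  byte[1]=0xBA cont=1 payload=0x3A=58: acc |= 58<<7 -> acc=7484 shift=14
  byte[2]=0x06 cont=0 payload=0x06=6: acc |= 6<<14 -> acc=105788 shift=21 [end]
Varint 1: bytes[0:3] = BC BA 06 -> value 105788 (3 byte(s))
  byte[3]=0x22 cont=0 payload=0x22=34: acc |= 34<<0 -> acc=34 shift=7 [end]
Varint 2: bytes[3:4] = 22 -> value 34 (1 byte(s))
  byte[4]=0x9E cont=1 payload=0x1E=30: acc |= 30<<0 -> acc=30 shift=7
  byte[5]=0x49 cont=0 payload=0x49=73: acc |= 73<<7 -> acc=9374 shift=14 [end]
Varint 3: bytes[4:6] = 9E 49 -> value 9374 (2 byte(s))
  byte[6]=0xCA cont=1 payload=0x4A=74: acc |= 74<<0 -> acc=74 shift=7
  byte[7]=0xBA cont=1 payload=0x3A=58: acc |= 58<<7 -> acc=7498 shift=14
  byte[8]=0xEC cont=1 payload=0x6C=108: acc |= 108<<14 -> acc=1776970 shift=21
  byte[9]=0x2F cont=0 payload=0x2F=47: acc |= 47<<21 -> acc=100343114 shift=28 [end]
Varint 4: bytes[6:10] = CA BA EC 2F -> value 100343114 (4 byte(s))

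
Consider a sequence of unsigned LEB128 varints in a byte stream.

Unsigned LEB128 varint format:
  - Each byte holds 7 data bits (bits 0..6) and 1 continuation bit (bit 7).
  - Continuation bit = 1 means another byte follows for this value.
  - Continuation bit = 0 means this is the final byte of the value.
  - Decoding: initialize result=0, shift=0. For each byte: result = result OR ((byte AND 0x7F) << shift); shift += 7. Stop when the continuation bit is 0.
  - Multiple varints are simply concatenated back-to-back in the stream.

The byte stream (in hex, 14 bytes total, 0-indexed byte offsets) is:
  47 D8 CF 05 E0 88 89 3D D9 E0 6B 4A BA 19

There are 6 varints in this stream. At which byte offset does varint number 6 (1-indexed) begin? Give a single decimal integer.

Answer: 12

Derivation:
  byte[0]=0x47 cont=0 payload=0x47=71: acc |= 71<<0 -> acc=71 shift=7 [end]
Varint 1: bytes[0:1] = 47 -> value 71 (1 byte(s))
  byte[1]=0xD8 cont=1 payload=0x58=88: acc |= 88<<0 -> acc=88 shift=7
  byte[2]=0xCF cont=1 payload=0x4F=79: acc |= 79<<7 -> acc=10200 shift=14
  byte[3]=0x05 cont=0 payload=0x05=5: acc |= 5<<14 -> acc=92120 shift=21 [end]
Varint 2: bytes[1:4] = D8 CF 05 -> value 92120 (3 byte(s))
  byte[4]=0xE0 cont=1 payload=0x60=96: acc |= 96<<0 -> acc=96 shift=7
  byte[5]=0x88 cont=1 payload=0x08=8: acc |= 8<<7 -> acc=1120 shift=14
  byte[6]=0x89 cont=1 payload=0x09=9: acc |= 9<<14 -> acc=148576 shift=21
  byte[7]=0x3D cont=0 payload=0x3D=61: acc |= 61<<21 -> acc=128074848 shift=28 [end]
Varint 3: bytes[4:8] = E0 88 89 3D -> value 128074848 (4 byte(s))
  byte[8]=0xD9 cont=1 payload=0x59=89: acc |= 89<<0 -> acc=89 shift=7
  byte[9]=0xE0 cont=1 payload=0x60=96: acc |= 96<<7 -> acc=12377 shift=14
  byte[10]=0x6B cont=0 payload=0x6B=107: acc |= 107<<14 -> acc=1765465 shift=21 [end]
Varint 4: bytes[8:11] = D9 E0 6B -> value 1765465 (3 byte(s))
  byte[11]=0x4A cont=0 payload=0x4A=74: acc |= 74<<0 -> acc=74 shift=7 [end]
Varint 5: bytes[11:12] = 4A -> value 74 (1 byte(s))
  byte[12]=0xBA cont=1 payload=0x3A=58: acc |= 58<<0 -> acc=58 shift=7
  byte[13]=0x19 cont=0 payload=0x19=25: acc |= 25<<7 -> acc=3258 shift=14 [end]
Varint 6: bytes[12:14] = BA 19 -> value 3258 (2 byte(s))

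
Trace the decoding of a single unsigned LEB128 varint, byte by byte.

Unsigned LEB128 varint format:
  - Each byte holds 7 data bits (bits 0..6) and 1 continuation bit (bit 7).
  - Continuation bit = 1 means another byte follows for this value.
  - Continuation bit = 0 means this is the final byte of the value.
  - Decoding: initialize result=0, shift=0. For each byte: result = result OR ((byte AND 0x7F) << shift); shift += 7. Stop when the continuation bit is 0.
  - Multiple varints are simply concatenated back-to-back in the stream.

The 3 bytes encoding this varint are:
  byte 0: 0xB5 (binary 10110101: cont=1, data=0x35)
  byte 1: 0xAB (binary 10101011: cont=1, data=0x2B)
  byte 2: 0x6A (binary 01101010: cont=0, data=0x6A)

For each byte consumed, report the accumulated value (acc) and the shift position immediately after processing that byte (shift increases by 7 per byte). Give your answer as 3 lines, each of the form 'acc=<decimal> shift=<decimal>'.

Answer: acc=53 shift=7
acc=5557 shift=14
acc=1742261 shift=21

Derivation:
byte 0=0xB5: payload=0x35=53, contrib = 53<<0 = 53; acc -> 53, shift -> 7
byte 1=0xAB: payload=0x2B=43, contrib = 43<<7 = 5504; acc -> 5557, shift -> 14
byte 2=0x6A: payload=0x6A=106, contrib = 106<<14 = 1736704; acc -> 1742261, shift -> 21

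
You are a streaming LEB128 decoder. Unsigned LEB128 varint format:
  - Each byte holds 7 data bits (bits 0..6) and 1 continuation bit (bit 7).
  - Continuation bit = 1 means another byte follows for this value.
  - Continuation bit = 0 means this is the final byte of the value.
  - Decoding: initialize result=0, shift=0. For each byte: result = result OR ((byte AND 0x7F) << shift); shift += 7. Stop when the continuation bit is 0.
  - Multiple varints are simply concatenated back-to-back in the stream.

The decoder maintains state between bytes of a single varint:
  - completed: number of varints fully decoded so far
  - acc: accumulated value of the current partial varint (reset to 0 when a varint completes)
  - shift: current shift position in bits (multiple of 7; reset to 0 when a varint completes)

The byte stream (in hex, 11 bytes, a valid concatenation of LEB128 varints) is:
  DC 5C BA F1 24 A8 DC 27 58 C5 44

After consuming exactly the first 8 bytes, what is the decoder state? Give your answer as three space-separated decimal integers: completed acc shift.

byte[0]=0xDC cont=1 payload=0x5C: acc |= 92<<0 -> completed=0 acc=92 shift=7
byte[1]=0x5C cont=0 payload=0x5C: varint #1 complete (value=11868); reset -> completed=1 acc=0 shift=0
byte[2]=0xBA cont=1 payload=0x3A: acc |= 58<<0 -> completed=1 acc=58 shift=7
byte[3]=0xF1 cont=1 payload=0x71: acc |= 113<<7 -> completed=1 acc=14522 shift=14
byte[4]=0x24 cont=0 payload=0x24: varint #2 complete (value=604346); reset -> completed=2 acc=0 shift=0
byte[5]=0xA8 cont=1 payload=0x28: acc |= 40<<0 -> completed=2 acc=40 shift=7
byte[6]=0xDC cont=1 payload=0x5C: acc |= 92<<7 -> completed=2 acc=11816 shift=14
byte[7]=0x27 cont=0 payload=0x27: varint #3 complete (value=650792); reset -> completed=3 acc=0 shift=0

Answer: 3 0 0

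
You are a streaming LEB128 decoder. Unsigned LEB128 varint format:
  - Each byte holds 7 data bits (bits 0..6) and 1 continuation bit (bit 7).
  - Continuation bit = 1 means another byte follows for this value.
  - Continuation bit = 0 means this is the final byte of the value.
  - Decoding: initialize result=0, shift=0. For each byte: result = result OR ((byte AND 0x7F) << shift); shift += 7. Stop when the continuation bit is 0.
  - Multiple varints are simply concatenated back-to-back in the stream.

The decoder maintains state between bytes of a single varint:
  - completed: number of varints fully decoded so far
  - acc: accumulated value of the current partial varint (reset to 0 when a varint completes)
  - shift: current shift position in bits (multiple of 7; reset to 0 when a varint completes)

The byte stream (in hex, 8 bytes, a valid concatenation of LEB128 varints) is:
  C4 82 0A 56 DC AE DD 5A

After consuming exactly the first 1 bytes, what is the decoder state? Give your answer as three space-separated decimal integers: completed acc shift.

Answer: 0 68 7

Derivation:
byte[0]=0xC4 cont=1 payload=0x44: acc |= 68<<0 -> completed=0 acc=68 shift=7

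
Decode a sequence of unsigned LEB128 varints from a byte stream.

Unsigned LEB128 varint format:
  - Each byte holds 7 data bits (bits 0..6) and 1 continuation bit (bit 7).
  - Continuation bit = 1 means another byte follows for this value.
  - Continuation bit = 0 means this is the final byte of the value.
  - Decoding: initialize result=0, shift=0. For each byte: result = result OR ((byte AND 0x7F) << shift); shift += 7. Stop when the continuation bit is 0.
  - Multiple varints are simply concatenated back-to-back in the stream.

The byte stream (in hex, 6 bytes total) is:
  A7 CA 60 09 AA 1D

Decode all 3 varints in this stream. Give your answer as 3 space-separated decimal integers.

  byte[0]=0xA7 cont=1 payload=0x27=39: acc |= 39<<0 -> acc=39 shift=7
  byte[1]=0xCA cont=1 payload=0x4A=74: acc |= 74<<7 -> acc=9511 shift=14
  byte[2]=0x60 cont=0 payload=0x60=96: acc |= 96<<14 -> acc=1582375 shift=21 [end]
Varint 1: bytes[0:3] = A7 CA 60 -> value 1582375 (3 byte(s))
  byte[3]=0x09 cont=0 payload=0x09=9: acc |= 9<<0 -> acc=9 shift=7 [end]
Varint 2: bytes[3:4] = 09 -> value 9 (1 byte(s))
  byte[4]=0xAA cont=1 payload=0x2A=42: acc |= 42<<0 -> acc=42 shift=7
  byte[5]=0x1D cont=0 payload=0x1D=29: acc |= 29<<7 -> acc=3754 shift=14 [end]
Varint 3: bytes[4:6] = AA 1D -> value 3754 (2 byte(s))

Answer: 1582375 9 3754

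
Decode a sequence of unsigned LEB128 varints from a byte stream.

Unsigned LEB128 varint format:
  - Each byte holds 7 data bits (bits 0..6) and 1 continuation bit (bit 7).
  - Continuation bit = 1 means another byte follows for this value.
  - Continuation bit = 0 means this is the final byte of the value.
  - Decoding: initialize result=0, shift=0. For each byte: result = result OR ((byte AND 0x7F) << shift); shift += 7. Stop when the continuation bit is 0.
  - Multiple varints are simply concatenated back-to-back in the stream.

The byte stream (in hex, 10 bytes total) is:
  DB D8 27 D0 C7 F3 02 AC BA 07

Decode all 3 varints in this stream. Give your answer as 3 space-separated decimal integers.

Answer: 650331 6087632 122156

Derivation:
  byte[0]=0xDB cont=1 payload=0x5B=91: acc |= 91<<0 -> acc=91 shift=7
  byte[1]=0xD8 cont=1 payload=0x58=88: acc |= 88<<7 -> acc=11355 shift=14
  byte[2]=0x27 cont=0 payload=0x27=39: acc |= 39<<14 -> acc=650331 shift=21 [end]
Varint 1: bytes[0:3] = DB D8 27 -> value 650331 (3 byte(s))
  byte[3]=0xD0 cont=1 payload=0x50=80: acc |= 80<<0 -> acc=80 shift=7
  byte[4]=0xC7 cont=1 payload=0x47=71: acc |= 71<<7 -> acc=9168 shift=14
  byte[5]=0xF3 cont=1 payload=0x73=115: acc |= 115<<14 -> acc=1893328 shift=21
  byte[6]=0x02 cont=0 payload=0x02=2: acc |= 2<<21 -> acc=6087632 shift=28 [end]
Varint 2: bytes[3:7] = D0 C7 F3 02 -> value 6087632 (4 byte(s))
  byte[7]=0xAC cont=1 payload=0x2C=44: acc |= 44<<0 -> acc=44 shift=7
  byte[8]=0xBA cont=1 payload=0x3A=58: acc |= 58<<7 -> acc=7468 shift=14
  byte[9]=0x07 cont=0 payload=0x07=7: acc |= 7<<14 -> acc=122156 shift=21 [end]
Varint 3: bytes[7:10] = AC BA 07 -> value 122156 (3 byte(s))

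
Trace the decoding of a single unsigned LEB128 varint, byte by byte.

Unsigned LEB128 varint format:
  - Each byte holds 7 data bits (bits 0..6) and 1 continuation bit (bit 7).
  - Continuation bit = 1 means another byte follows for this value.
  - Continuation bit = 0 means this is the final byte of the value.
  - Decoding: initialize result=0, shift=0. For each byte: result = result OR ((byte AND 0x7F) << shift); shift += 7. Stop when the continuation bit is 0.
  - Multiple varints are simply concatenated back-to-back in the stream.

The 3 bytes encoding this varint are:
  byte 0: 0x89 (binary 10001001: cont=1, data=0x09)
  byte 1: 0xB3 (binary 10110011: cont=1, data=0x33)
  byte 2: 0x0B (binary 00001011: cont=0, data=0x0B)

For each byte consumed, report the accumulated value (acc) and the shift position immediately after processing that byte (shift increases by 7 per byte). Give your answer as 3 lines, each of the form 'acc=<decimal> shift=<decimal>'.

byte 0=0x89: payload=0x09=9, contrib = 9<<0 = 9; acc -> 9, shift -> 7
byte 1=0xB3: payload=0x33=51, contrib = 51<<7 = 6528; acc -> 6537, shift -> 14
byte 2=0x0B: payload=0x0B=11, contrib = 11<<14 = 180224; acc -> 186761, shift -> 21

Answer: acc=9 shift=7
acc=6537 shift=14
acc=186761 shift=21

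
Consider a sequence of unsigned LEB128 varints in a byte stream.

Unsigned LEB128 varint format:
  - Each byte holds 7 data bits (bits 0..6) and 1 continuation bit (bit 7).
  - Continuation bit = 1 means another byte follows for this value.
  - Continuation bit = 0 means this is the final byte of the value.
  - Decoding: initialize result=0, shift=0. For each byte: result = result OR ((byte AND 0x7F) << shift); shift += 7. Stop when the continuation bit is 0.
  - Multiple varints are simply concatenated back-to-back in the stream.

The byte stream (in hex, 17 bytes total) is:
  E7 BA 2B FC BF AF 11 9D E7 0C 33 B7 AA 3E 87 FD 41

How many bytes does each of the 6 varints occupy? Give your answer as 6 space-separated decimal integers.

  byte[0]=0xE7 cont=1 payload=0x67=103: acc |= 103<<0 -> acc=103 shift=7
  byte[1]=0xBA cont=1 payload=0x3A=58: acc |= 58<<7 -> acc=7527 shift=14
  byte[2]=0x2B cont=0 payload=0x2B=43: acc |= 43<<14 -> acc=712039 shift=21 [end]
Varint 1: bytes[0:3] = E7 BA 2B -> value 712039 (3 byte(s))
  byte[3]=0xFC cont=1 payload=0x7C=124: acc |= 124<<0 -> acc=124 shift=7
  byte[4]=0xBF cont=1 payload=0x3F=63: acc |= 63<<7 -> acc=8188 shift=14
  byte[5]=0xAF cont=1 payload=0x2F=47: acc |= 47<<14 -> acc=778236 shift=21
  byte[6]=0x11 cont=0 payload=0x11=17: acc |= 17<<21 -> acc=36429820 shift=28 [end]
Varint 2: bytes[3:7] = FC BF AF 11 -> value 36429820 (4 byte(s))
  byte[7]=0x9D cont=1 payload=0x1D=29: acc |= 29<<0 -> acc=29 shift=7
  byte[8]=0xE7 cont=1 payload=0x67=103: acc |= 103<<7 -> acc=13213 shift=14
  byte[9]=0x0C cont=0 payload=0x0C=12: acc |= 12<<14 -> acc=209821 shift=21 [end]
Varint 3: bytes[7:10] = 9D E7 0C -> value 209821 (3 byte(s))
  byte[10]=0x33 cont=0 payload=0x33=51: acc |= 51<<0 -> acc=51 shift=7 [end]
Varint 4: bytes[10:11] = 33 -> value 51 (1 byte(s))
  byte[11]=0xB7 cont=1 payload=0x37=55: acc |= 55<<0 -> acc=55 shift=7
  byte[12]=0xAA cont=1 payload=0x2A=42: acc |= 42<<7 -> acc=5431 shift=14
  byte[13]=0x3E cont=0 payload=0x3E=62: acc |= 62<<14 -> acc=1021239 shift=21 [end]
Varint 5: bytes[11:14] = B7 AA 3E -> value 1021239 (3 byte(s))
  byte[14]=0x87 cont=1 payload=0x07=7: acc |= 7<<0 -> acc=7 shift=7
  byte[15]=0xFD cont=1 payload=0x7D=125: acc |= 125<<7 -> acc=16007 shift=14
  byte[16]=0x41 cont=0 payload=0x41=65: acc |= 65<<14 -> acc=1080967 shift=21 [end]
Varint 6: bytes[14:17] = 87 FD 41 -> value 1080967 (3 byte(s))

Answer: 3 4 3 1 3 3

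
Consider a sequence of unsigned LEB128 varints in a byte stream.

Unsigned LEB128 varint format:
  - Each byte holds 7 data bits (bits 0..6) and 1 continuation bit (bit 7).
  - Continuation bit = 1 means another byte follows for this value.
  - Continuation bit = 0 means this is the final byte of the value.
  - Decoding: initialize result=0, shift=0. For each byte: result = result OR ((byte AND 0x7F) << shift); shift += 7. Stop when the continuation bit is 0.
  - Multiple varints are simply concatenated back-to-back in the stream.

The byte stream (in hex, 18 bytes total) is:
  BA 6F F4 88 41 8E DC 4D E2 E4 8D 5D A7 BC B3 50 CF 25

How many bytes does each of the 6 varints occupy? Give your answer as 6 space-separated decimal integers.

Answer: 2 3 3 4 4 2

Derivation:
  byte[0]=0xBA cont=1 payload=0x3A=58: acc |= 58<<0 -> acc=58 shift=7
  byte[1]=0x6F cont=0 payload=0x6F=111: acc |= 111<<7 -> acc=14266 shift=14 [end]
Varint 1: bytes[0:2] = BA 6F -> value 14266 (2 byte(s))
  byte[2]=0xF4 cont=1 payload=0x74=116: acc |= 116<<0 -> acc=116 shift=7
  byte[3]=0x88 cont=1 payload=0x08=8: acc |= 8<<7 -> acc=1140 shift=14
  byte[4]=0x41 cont=0 payload=0x41=65: acc |= 65<<14 -> acc=1066100 shift=21 [end]
Varint 2: bytes[2:5] = F4 88 41 -> value 1066100 (3 byte(s))
  byte[5]=0x8E cont=1 payload=0x0E=14: acc |= 14<<0 -> acc=14 shift=7
  byte[6]=0xDC cont=1 payload=0x5C=92: acc |= 92<<7 -> acc=11790 shift=14
  byte[7]=0x4D cont=0 payload=0x4D=77: acc |= 77<<14 -> acc=1273358 shift=21 [end]
Varint 3: bytes[5:8] = 8E DC 4D -> value 1273358 (3 byte(s))
  byte[8]=0xE2 cont=1 payload=0x62=98: acc |= 98<<0 -> acc=98 shift=7
  byte[9]=0xE4 cont=1 payload=0x64=100: acc |= 100<<7 -> acc=12898 shift=14
  byte[10]=0x8D cont=1 payload=0x0D=13: acc |= 13<<14 -> acc=225890 shift=21
  byte[11]=0x5D cont=0 payload=0x5D=93: acc |= 93<<21 -> acc=195261026 shift=28 [end]
Varint 4: bytes[8:12] = E2 E4 8D 5D -> value 195261026 (4 byte(s))
  byte[12]=0xA7 cont=1 payload=0x27=39: acc |= 39<<0 -> acc=39 shift=7
  byte[13]=0xBC cont=1 payload=0x3C=60: acc |= 60<<7 -> acc=7719 shift=14
  byte[14]=0xB3 cont=1 payload=0x33=51: acc |= 51<<14 -> acc=843303 shift=21
  byte[15]=0x50 cont=0 payload=0x50=80: acc |= 80<<21 -> acc=168615463 shift=28 [end]
Varint 5: bytes[12:16] = A7 BC B3 50 -> value 168615463 (4 byte(s))
  byte[16]=0xCF cont=1 payload=0x4F=79: acc |= 79<<0 -> acc=79 shift=7
  byte[17]=0x25 cont=0 payload=0x25=37: acc |= 37<<7 -> acc=4815 shift=14 [end]
Varint 6: bytes[16:18] = CF 25 -> value 4815 (2 byte(s))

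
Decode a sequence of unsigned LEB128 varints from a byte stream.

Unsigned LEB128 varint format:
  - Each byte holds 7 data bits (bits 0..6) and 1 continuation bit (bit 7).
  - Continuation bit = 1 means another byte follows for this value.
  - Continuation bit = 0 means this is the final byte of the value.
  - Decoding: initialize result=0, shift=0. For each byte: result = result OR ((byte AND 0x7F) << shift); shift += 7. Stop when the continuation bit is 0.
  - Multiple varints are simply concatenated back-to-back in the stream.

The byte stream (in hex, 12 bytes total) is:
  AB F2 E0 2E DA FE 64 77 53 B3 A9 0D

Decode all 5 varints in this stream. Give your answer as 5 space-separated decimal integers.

  byte[0]=0xAB cont=1 payload=0x2B=43: acc |= 43<<0 -> acc=43 shift=7
  byte[1]=0xF2 cont=1 payload=0x72=114: acc |= 114<<7 -> acc=14635 shift=14
  byte[2]=0xE0 cont=1 payload=0x60=96: acc |= 96<<14 -> acc=1587499 shift=21
  byte[3]=0x2E cont=0 payload=0x2E=46: acc |= 46<<21 -> acc=98056491 shift=28 [end]
Varint 1: bytes[0:4] = AB F2 E0 2E -> value 98056491 (4 byte(s))
  byte[4]=0xDA cont=1 payload=0x5A=90: acc |= 90<<0 -> acc=90 shift=7
  byte[5]=0xFE cont=1 payload=0x7E=126: acc |= 126<<7 -> acc=16218 shift=14
  byte[6]=0x64 cont=0 payload=0x64=100: acc |= 100<<14 -> acc=1654618 shift=21 [end]
Varint 2: bytes[4:7] = DA FE 64 -> value 1654618 (3 byte(s))
  byte[7]=0x77 cont=0 payload=0x77=119: acc |= 119<<0 -> acc=119 shift=7 [end]
Varint 3: bytes[7:8] = 77 -> value 119 (1 byte(s))
  byte[8]=0x53 cont=0 payload=0x53=83: acc |= 83<<0 -> acc=83 shift=7 [end]
Varint 4: bytes[8:9] = 53 -> value 83 (1 byte(s))
  byte[9]=0xB3 cont=1 payload=0x33=51: acc |= 51<<0 -> acc=51 shift=7
  byte[10]=0xA9 cont=1 payload=0x29=41: acc |= 41<<7 -> acc=5299 shift=14
  byte[11]=0x0D cont=0 payload=0x0D=13: acc |= 13<<14 -> acc=218291 shift=21 [end]
Varint 5: bytes[9:12] = B3 A9 0D -> value 218291 (3 byte(s))

Answer: 98056491 1654618 119 83 218291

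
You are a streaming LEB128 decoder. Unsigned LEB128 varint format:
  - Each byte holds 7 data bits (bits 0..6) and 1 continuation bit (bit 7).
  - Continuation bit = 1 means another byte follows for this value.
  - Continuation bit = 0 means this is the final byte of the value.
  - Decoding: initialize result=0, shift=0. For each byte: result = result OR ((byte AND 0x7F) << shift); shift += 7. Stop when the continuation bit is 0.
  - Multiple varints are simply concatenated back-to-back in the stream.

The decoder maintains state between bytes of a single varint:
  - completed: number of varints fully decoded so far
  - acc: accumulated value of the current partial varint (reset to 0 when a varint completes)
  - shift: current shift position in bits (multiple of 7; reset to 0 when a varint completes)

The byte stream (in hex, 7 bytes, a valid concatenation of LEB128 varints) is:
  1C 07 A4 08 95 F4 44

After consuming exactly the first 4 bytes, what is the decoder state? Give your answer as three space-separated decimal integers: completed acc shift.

byte[0]=0x1C cont=0 payload=0x1C: varint #1 complete (value=28); reset -> completed=1 acc=0 shift=0
byte[1]=0x07 cont=0 payload=0x07: varint #2 complete (value=7); reset -> completed=2 acc=0 shift=0
byte[2]=0xA4 cont=1 payload=0x24: acc |= 36<<0 -> completed=2 acc=36 shift=7
byte[3]=0x08 cont=0 payload=0x08: varint #3 complete (value=1060); reset -> completed=3 acc=0 shift=0

Answer: 3 0 0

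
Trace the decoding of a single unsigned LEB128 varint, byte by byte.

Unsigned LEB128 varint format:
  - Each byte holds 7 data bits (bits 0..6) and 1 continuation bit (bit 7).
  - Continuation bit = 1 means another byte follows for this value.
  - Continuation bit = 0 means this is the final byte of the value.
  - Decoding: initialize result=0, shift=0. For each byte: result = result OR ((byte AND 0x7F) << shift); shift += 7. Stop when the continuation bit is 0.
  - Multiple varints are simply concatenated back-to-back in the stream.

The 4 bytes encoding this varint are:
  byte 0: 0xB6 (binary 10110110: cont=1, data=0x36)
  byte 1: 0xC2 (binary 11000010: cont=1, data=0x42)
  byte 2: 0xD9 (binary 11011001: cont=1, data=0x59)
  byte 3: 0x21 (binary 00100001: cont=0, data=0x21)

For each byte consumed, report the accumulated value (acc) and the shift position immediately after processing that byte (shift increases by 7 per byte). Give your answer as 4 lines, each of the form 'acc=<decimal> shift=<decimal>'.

Answer: acc=54 shift=7
acc=8502 shift=14
acc=1466678 shift=21
acc=70672694 shift=28

Derivation:
byte 0=0xB6: payload=0x36=54, contrib = 54<<0 = 54; acc -> 54, shift -> 7
byte 1=0xC2: payload=0x42=66, contrib = 66<<7 = 8448; acc -> 8502, shift -> 14
byte 2=0xD9: payload=0x59=89, contrib = 89<<14 = 1458176; acc -> 1466678, shift -> 21
byte 3=0x21: payload=0x21=33, contrib = 33<<21 = 69206016; acc -> 70672694, shift -> 28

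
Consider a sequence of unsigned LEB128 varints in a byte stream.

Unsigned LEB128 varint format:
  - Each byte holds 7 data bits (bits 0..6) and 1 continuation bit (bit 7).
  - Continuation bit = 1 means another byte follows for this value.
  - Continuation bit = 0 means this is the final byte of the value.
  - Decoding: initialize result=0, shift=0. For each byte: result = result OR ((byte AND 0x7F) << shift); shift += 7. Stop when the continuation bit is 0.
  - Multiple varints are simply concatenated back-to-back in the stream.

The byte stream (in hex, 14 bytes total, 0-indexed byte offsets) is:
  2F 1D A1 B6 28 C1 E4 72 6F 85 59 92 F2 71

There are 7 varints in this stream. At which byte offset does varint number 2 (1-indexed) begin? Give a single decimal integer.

Answer: 1

Derivation:
  byte[0]=0x2F cont=0 payload=0x2F=47: acc |= 47<<0 -> acc=47 shift=7 [end]
Varint 1: bytes[0:1] = 2F -> value 47 (1 byte(s))
  byte[1]=0x1D cont=0 payload=0x1D=29: acc |= 29<<0 -> acc=29 shift=7 [end]
Varint 2: bytes[1:2] = 1D -> value 29 (1 byte(s))
  byte[2]=0xA1 cont=1 payload=0x21=33: acc |= 33<<0 -> acc=33 shift=7
  byte[3]=0xB6 cont=1 payload=0x36=54: acc |= 54<<7 -> acc=6945 shift=14
  byte[4]=0x28 cont=0 payload=0x28=40: acc |= 40<<14 -> acc=662305 shift=21 [end]
Varint 3: bytes[2:5] = A1 B6 28 -> value 662305 (3 byte(s))
  byte[5]=0xC1 cont=1 payload=0x41=65: acc |= 65<<0 -> acc=65 shift=7
  byte[6]=0xE4 cont=1 payload=0x64=100: acc |= 100<<7 -> acc=12865 shift=14
  byte[7]=0x72 cont=0 payload=0x72=114: acc |= 114<<14 -> acc=1880641 shift=21 [end]
Varint 4: bytes[5:8] = C1 E4 72 -> value 1880641 (3 byte(s))
  byte[8]=0x6F cont=0 payload=0x6F=111: acc |= 111<<0 -> acc=111 shift=7 [end]
Varint 5: bytes[8:9] = 6F -> value 111 (1 byte(s))
  byte[9]=0x85 cont=1 payload=0x05=5: acc |= 5<<0 -> acc=5 shift=7
  byte[10]=0x59 cont=0 payload=0x59=89: acc |= 89<<7 -> acc=11397 shift=14 [end]
Varint 6: bytes[9:11] = 85 59 -> value 11397 (2 byte(s))
  byte[11]=0x92 cont=1 payload=0x12=18: acc |= 18<<0 -> acc=18 shift=7
  byte[12]=0xF2 cont=1 payload=0x72=114: acc |= 114<<7 -> acc=14610 shift=14
  byte[13]=0x71 cont=0 payload=0x71=113: acc |= 113<<14 -> acc=1866002 shift=21 [end]
Varint 7: bytes[11:14] = 92 F2 71 -> value 1866002 (3 byte(s))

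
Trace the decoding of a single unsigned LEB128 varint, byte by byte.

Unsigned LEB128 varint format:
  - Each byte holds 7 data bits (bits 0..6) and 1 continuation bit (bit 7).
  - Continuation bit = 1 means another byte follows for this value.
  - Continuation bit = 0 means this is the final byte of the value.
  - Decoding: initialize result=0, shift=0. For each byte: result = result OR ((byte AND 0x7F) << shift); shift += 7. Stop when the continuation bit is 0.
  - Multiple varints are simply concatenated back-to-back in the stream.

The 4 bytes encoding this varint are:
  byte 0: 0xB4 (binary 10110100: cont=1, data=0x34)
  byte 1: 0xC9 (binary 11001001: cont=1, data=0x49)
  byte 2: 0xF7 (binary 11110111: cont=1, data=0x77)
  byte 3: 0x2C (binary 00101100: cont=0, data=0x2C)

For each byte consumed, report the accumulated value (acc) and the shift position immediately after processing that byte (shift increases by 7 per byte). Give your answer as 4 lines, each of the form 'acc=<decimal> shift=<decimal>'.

Answer: acc=52 shift=7
acc=9396 shift=14
acc=1959092 shift=21
acc=94233780 shift=28

Derivation:
byte 0=0xB4: payload=0x34=52, contrib = 52<<0 = 52; acc -> 52, shift -> 7
byte 1=0xC9: payload=0x49=73, contrib = 73<<7 = 9344; acc -> 9396, shift -> 14
byte 2=0xF7: payload=0x77=119, contrib = 119<<14 = 1949696; acc -> 1959092, shift -> 21
byte 3=0x2C: payload=0x2C=44, contrib = 44<<21 = 92274688; acc -> 94233780, shift -> 28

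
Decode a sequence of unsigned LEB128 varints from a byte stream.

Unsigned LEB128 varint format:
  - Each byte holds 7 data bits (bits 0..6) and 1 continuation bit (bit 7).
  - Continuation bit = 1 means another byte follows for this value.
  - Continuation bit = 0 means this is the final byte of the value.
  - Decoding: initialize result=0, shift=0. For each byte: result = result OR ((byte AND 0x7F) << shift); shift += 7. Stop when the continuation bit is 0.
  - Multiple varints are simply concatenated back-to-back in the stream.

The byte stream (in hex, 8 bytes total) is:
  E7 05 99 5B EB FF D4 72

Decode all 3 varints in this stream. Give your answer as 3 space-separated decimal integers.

Answer: 743 11673 240467947

Derivation:
  byte[0]=0xE7 cont=1 payload=0x67=103: acc |= 103<<0 -> acc=103 shift=7
  byte[1]=0x05 cont=0 payload=0x05=5: acc |= 5<<7 -> acc=743 shift=14 [end]
Varint 1: bytes[0:2] = E7 05 -> value 743 (2 byte(s))
  byte[2]=0x99 cont=1 payload=0x19=25: acc |= 25<<0 -> acc=25 shift=7
  byte[3]=0x5B cont=0 payload=0x5B=91: acc |= 91<<7 -> acc=11673 shift=14 [end]
Varint 2: bytes[2:4] = 99 5B -> value 11673 (2 byte(s))
  byte[4]=0xEB cont=1 payload=0x6B=107: acc |= 107<<0 -> acc=107 shift=7
  byte[5]=0xFF cont=1 payload=0x7F=127: acc |= 127<<7 -> acc=16363 shift=14
  byte[6]=0xD4 cont=1 payload=0x54=84: acc |= 84<<14 -> acc=1392619 shift=21
  byte[7]=0x72 cont=0 payload=0x72=114: acc |= 114<<21 -> acc=240467947 shift=28 [end]
Varint 3: bytes[4:8] = EB FF D4 72 -> value 240467947 (4 byte(s))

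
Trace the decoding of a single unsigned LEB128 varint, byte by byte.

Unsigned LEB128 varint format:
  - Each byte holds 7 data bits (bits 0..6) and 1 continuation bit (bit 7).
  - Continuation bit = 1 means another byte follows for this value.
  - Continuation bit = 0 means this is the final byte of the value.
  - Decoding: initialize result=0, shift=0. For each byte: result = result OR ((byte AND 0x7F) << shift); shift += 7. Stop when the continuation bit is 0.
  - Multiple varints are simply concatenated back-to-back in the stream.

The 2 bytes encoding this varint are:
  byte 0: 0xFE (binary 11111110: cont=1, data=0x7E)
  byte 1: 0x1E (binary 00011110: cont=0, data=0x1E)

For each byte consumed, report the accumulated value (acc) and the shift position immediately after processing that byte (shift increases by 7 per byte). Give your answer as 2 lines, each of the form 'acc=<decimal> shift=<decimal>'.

Answer: acc=126 shift=7
acc=3966 shift=14

Derivation:
byte 0=0xFE: payload=0x7E=126, contrib = 126<<0 = 126; acc -> 126, shift -> 7
byte 1=0x1E: payload=0x1E=30, contrib = 30<<7 = 3840; acc -> 3966, shift -> 14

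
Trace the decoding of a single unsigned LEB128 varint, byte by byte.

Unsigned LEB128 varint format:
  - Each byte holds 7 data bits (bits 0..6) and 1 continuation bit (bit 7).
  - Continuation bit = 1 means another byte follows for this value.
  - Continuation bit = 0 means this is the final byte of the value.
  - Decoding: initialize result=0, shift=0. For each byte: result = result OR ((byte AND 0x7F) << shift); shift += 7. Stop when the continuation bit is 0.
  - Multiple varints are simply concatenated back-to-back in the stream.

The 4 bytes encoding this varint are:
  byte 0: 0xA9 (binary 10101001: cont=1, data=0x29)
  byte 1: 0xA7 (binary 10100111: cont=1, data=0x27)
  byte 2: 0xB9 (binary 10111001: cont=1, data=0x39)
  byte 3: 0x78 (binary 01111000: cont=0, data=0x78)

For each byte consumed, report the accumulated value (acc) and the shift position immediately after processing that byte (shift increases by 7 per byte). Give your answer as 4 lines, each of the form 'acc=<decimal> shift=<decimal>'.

Answer: acc=41 shift=7
acc=5033 shift=14
acc=938921 shift=21
acc=252597161 shift=28

Derivation:
byte 0=0xA9: payload=0x29=41, contrib = 41<<0 = 41; acc -> 41, shift -> 7
byte 1=0xA7: payload=0x27=39, contrib = 39<<7 = 4992; acc -> 5033, shift -> 14
byte 2=0xB9: payload=0x39=57, contrib = 57<<14 = 933888; acc -> 938921, shift -> 21
byte 3=0x78: payload=0x78=120, contrib = 120<<21 = 251658240; acc -> 252597161, shift -> 28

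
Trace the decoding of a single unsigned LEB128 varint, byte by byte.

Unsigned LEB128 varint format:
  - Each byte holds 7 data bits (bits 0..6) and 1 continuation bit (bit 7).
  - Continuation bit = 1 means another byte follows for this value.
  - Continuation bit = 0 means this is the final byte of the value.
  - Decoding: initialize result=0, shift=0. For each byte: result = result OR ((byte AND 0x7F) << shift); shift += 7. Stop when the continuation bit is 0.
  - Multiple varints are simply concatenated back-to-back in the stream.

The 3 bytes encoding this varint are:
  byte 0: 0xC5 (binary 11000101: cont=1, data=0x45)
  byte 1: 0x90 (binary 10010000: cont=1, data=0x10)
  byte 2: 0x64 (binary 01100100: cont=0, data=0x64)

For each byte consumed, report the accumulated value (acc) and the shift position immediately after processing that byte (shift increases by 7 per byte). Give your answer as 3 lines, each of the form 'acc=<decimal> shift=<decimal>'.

Answer: acc=69 shift=7
acc=2117 shift=14
acc=1640517 shift=21

Derivation:
byte 0=0xC5: payload=0x45=69, contrib = 69<<0 = 69; acc -> 69, shift -> 7
byte 1=0x90: payload=0x10=16, contrib = 16<<7 = 2048; acc -> 2117, shift -> 14
byte 2=0x64: payload=0x64=100, contrib = 100<<14 = 1638400; acc -> 1640517, shift -> 21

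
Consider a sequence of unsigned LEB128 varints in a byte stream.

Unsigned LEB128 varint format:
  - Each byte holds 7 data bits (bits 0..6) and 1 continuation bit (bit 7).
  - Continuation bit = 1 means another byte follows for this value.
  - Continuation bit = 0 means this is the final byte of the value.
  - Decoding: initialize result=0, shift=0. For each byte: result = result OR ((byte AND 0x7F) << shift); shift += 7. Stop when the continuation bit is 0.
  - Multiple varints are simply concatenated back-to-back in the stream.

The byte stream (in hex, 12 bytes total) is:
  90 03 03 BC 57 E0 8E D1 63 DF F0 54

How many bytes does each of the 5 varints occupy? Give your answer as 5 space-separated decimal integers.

  byte[0]=0x90 cont=1 payload=0x10=16: acc |= 16<<0 -> acc=16 shift=7
  byte[1]=0x03 cont=0 payload=0x03=3: acc |= 3<<7 -> acc=400 shift=14 [end]
Varint 1: bytes[0:2] = 90 03 -> value 400 (2 byte(s))
  byte[2]=0x03 cont=0 payload=0x03=3: acc |= 3<<0 -> acc=3 shift=7 [end]
Varint 2: bytes[2:3] = 03 -> value 3 (1 byte(s))
  byte[3]=0xBC cont=1 payload=0x3C=60: acc |= 60<<0 -> acc=60 shift=7
  byte[4]=0x57 cont=0 payload=0x57=87: acc |= 87<<7 -> acc=11196 shift=14 [end]
Varint 3: bytes[3:5] = BC 57 -> value 11196 (2 byte(s))
  byte[5]=0xE0 cont=1 payload=0x60=96: acc |= 96<<0 -> acc=96 shift=7
  byte[6]=0x8E cont=1 payload=0x0E=14: acc |= 14<<7 -> acc=1888 shift=14
  byte[7]=0xD1 cont=1 payload=0x51=81: acc |= 81<<14 -> acc=1328992 shift=21
  byte[8]=0x63 cont=0 payload=0x63=99: acc |= 99<<21 -> acc=208947040 shift=28 [end]
Varint 4: bytes[5:9] = E0 8E D1 63 -> value 208947040 (4 byte(s))
  byte[9]=0xDF cont=1 payload=0x5F=95: acc |= 95<<0 -> acc=95 shift=7
  byte[10]=0xF0 cont=1 payload=0x70=112: acc |= 112<<7 -> acc=14431 shift=14
  byte[11]=0x54 cont=0 payload=0x54=84: acc |= 84<<14 -> acc=1390687 shift=21 [end]
Varint 5: bytes[9:12] = DF F0 54 -> value 1390687 (3 byte(s))

Answer: 2 1 2 4 3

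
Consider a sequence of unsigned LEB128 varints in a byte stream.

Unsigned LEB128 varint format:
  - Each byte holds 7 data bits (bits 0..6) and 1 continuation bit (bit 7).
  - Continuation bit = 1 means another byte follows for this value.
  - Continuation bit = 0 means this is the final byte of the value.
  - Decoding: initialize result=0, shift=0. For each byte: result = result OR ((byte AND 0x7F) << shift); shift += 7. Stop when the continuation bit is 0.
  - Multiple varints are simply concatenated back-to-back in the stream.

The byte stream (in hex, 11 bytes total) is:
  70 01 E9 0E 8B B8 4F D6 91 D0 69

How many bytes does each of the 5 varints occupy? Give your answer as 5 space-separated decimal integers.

Answer: 1 1 2 3 4

Derivation:
  byte[0]=0x70 cont=0 payload=0x70=112: acc |= 112<<0 -> acc=112 shift=7 [end]
Varint 1: bytes[0:1] = 70 -> value 112 (1 byte(s))
  byte[1]=0x01 cont=0 payload=0x01=1: acc |= 1<<0 -> acc=1 shift=7 [end]
Varint 2: bytes[1:2] = 01 -> value 1 (1 byte(s))
  byte[2]=0xE9 cont=1 payload=0x69=105: acc |= 105<<0 -> acc=105 shift=7
  byte[3]=0x0E cont=0 payload=0x0E=14: acc |= 14<<7 -> acc=1897 shift=14 [end]
Varint 3: bytes[2:4] = E9 0E -> value 1897 (2 byte(s))
  byte[4]=0x8B cont=1 payload=0x0B=11: acc |= 11<<0 -> acc=11 shift=7
  byte[5]=0xB8 cont=1 payload=0x38=56: acc |= 56<<7 -> acc=7179 shift=14
  byte[6]=0x4F cont=0 payload=0x4F=79: acc |= 79<<14 -> acc=1301515 shift=21 [end]
Varint 4: bytes[4:7] = 8B B8 4F -> value 1301515 (3 byte(s))
  byte[7]=0xD6 cont=1 payload=0x56=86: acc |= 86<<0 -> acc=86 shift=7
  byte[8]=0x91 cont=1 payload=0x11=17: acc |= 17<<7 -> acc=2262 shift=14
  byte[9]=0xD0 cont=1 payload=0x50=80: acc |= 80<<14 -> acc=1312982 shift=21
  byte[10]=0x69 cont=0 payload=0x69=105: acc |= 105<<21 -> acc=221513942 shift=28 [end]
Varint 5: bytes[7:11] = D6 91 D0 69 -> value 221513942 (4 byte(s))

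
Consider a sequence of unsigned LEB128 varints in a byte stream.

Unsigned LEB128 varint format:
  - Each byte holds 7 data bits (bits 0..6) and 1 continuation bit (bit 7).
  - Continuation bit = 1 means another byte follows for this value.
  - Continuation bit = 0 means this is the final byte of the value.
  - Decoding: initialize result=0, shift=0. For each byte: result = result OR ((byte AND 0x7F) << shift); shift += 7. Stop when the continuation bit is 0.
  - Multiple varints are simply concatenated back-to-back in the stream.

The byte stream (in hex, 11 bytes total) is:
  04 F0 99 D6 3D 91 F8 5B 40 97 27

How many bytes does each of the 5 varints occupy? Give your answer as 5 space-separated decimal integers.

  byte[0]=0x04 cont=0 payload=0x04=4: acc |= 4<<0 -> acc=4 shift=7 [end]
Varint 1: bytes[0:1] = 04 -> value 4 (1 byte(s))
  byte[1]=0xF0 cont=1 payload=0x70=112: acc |= 112<<0 -> acc=112 shift=7
  byte[2]=0x99 cont=1 payload=0x19=25: acc |= 25<<7 -> acc=3312 shift=14
  byte[3]=0xD6 cont=1 payload=0x56=86: acc |= 86<<14 -> acc=1412336 shift=21
  byte[4]=0x3D cont=0 payload=0x3D=61: acc |= 61<<21 -> acc=129338608 shift=28 [end]
Varint 2: bytes[1:5] = F0 99 D6 3D -> value 129338608 (4 byte(s))
  byte[5]=0x91 cont=1 payload=0x11=17: acc |= 17<<0 -> acc=17 shift=7
  byte[6]=0xF8 cont=1 payload=0x78=120: acc |= 120<<7 -> acc=15377 shift=14
  byte[7]=0x5B cont=0 payload=0x5B=91: acc |= 91<<14 -> acc=1506321 shift=21 [end]
Varint 3: bytes[5:8] = 91 F8 5B -> value 1506321 (3 byte(s))
  byte[8]=0x40 cont=0 payload=0x40=64: acc |= 64<<0 -> acc=64 shift=7 [end]
Varint 4: bytes[8:9] = 40 -> value 64 (1 byte(s))
  byte[9]=0x97 cont=1 payload=0x17=23: acc |= 23<<0 -> acc=23 shift=7
  byte[10]=0x27 cont=0 payload=0x27=39: acc |= 39<<7 -> acc=5015 shift=14 [end]
Varint 5: bytes[9:11] = 97 27 -> value 5015 (2 byte(s))

Answer: 1 4 3 1 2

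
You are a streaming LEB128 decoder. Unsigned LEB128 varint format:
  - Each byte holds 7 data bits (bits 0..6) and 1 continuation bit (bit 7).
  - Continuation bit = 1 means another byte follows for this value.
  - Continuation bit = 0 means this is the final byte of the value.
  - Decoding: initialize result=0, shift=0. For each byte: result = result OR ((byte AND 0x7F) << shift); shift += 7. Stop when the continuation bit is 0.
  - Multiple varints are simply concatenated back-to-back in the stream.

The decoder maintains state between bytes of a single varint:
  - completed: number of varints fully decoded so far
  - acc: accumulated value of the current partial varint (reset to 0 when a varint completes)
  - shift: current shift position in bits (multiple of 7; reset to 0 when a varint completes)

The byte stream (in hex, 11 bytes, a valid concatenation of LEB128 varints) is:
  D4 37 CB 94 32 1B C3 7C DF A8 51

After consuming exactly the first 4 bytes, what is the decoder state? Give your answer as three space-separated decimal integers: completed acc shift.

byte[0]=0xD4 cont=1 payload=0x54: acc |= 84<<0 -> completed=0 acc=84 shift=7
byte[1]=0x37 cont=0 payload=0x37: varint #1 complete (value=7124); reset -> completed=1 acc=0 shift=0
byte[2]=0xCB cont=1 payload=0x4B: acc |= 75<<0 -> completed=1 acc=75 shift=7
byte[3]=0x94 cont=1 payload=0x14: acc |= 20<<7 -> completed=1 acc=2635 shift=14

Answer: 1 2635 14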